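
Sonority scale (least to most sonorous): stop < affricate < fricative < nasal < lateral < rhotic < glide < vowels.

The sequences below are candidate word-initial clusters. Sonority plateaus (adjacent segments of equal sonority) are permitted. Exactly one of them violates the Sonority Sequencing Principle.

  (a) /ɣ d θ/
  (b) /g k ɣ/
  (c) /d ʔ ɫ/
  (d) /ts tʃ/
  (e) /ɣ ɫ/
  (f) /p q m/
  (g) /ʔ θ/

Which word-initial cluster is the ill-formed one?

a

(a) /ɣ d θ/: profile 3-1-3 — violates.
(b) /g k ɣ/: profile 1-1-3 — obeys.
(c) /d ʔ ɫ/: profile 1-1-5 — obeys.
(d) /ts tʃ/: profile 2-2 — obeys.
(e) /ɣ ɫ/: profile 3-5 — obeys.
(f) /p q m/: profile 1-1-4 — obeys.
(g) /ʔ θ/: profile 1-3 — obeys.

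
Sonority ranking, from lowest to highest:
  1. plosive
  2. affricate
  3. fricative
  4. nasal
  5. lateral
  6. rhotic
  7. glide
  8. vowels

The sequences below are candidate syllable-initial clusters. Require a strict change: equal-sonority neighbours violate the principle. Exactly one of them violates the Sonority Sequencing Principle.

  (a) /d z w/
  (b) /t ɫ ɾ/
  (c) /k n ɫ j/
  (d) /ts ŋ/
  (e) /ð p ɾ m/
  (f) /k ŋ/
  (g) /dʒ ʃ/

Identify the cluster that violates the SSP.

e

(a) sonority 1-3-7: well-formed.
(b) sonority 1-5-6: well-formed.
(c) sonority 1-4-5-7: well-formed.
(d) sonority 2-4: well-formed.
(e) sonority 3-1-6-4: ill-formed.
(f) sonority 1-4: well-formed.
(g) sonority 2-3: well-formed.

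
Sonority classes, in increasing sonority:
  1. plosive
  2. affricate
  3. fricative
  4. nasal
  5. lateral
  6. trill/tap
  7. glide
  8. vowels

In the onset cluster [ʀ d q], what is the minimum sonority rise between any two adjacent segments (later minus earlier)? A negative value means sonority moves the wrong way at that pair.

/ʀ/ is a trill/tap (sonority 6).
/d/ is a plosive (sonority 1).
/q/ is a plosive (sonority 1).
/ʀ/→/d/: change -5.
/d/→/q/: change +0.
Minimum = -5.

-5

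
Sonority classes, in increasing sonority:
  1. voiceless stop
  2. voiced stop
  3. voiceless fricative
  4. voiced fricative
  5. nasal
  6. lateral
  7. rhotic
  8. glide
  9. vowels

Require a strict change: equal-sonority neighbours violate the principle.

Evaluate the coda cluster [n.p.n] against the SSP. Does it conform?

no

/n/ is a nasal (sonority 5).
/p/ is a voiceless stop (sonority 1).
/n/ is a nasal (sonority 5).
The profile is 5-1-5. Between /p/ (1) and /n/ (5) sonority does not fall, so the cluster violates the SSP.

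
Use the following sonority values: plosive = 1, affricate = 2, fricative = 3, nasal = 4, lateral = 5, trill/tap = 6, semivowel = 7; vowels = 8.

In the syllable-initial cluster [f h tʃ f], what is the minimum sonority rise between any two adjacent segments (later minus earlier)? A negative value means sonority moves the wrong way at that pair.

/f/: fricative = 3.
/h/: fricative = 3.
/tʃ/: affricate = 2.
/f/: fricative = 3.
/f/→/h/: change +0.
/h/→/tʃ/: change -1.
/tʃ/→/f/: change +1.
Minimum = -1.

-1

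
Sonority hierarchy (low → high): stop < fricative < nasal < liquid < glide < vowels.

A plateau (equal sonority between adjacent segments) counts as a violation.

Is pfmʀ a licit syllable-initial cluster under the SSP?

/p/: stop = 1.
/f/: fricative = 2.
/m/: nasal = 3.
/ʀ/: liquid = 4.
The profile 1-2-3-4 strictly rises, so the syllable-initial cluster satisfies the SSP.

yes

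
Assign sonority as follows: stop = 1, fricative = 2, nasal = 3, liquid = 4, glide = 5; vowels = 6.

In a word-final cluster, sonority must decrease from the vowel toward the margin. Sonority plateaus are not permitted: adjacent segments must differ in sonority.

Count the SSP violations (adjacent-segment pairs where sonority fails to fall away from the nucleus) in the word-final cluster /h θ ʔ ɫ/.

/h/ — fricative, sonority 2.
/θ/ — fricative, sonority 2.
/ʔ/ — stop, sonority 1.
/ɫ/ — liquid, sonority 4.
/h/→/θ/: 2→2 (plateau) — violation.
/θ/→/ʔ/: 2→1 (falls) — ok.
/ʔ/→/ɫ/: 1→4 (does not fall) — violation.

2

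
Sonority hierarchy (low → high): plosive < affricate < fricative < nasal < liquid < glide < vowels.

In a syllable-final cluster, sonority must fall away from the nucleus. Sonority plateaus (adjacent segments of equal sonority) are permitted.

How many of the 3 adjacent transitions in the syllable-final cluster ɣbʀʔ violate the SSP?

/ɣ/: fricative = 3.
/b/: plosive = 1.
/ʀ/: liquid = 5.
/ʔ/: plosive = 1.
/ɣ/→/b/: 3→1 (falls) — ok.
/b/→/ʀ/: 1→5 (does not fall) — violation.
/ʀ/→/ʔ/: 5→1 (falls) — ok.

1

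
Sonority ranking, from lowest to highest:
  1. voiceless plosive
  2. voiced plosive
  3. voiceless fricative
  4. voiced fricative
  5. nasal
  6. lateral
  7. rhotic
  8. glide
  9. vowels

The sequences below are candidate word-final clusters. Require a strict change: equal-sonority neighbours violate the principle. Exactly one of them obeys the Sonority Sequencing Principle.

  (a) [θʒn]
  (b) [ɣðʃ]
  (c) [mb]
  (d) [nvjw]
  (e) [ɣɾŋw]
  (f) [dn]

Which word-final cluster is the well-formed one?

c

(a) 3-4-5 → violates
(b) 4-4-3 → violates
(c) 5-2 → obeys
(d) 5-4-8-8 → violates
(e) 4-7-5-8 → violates
(f) 2-5 → violates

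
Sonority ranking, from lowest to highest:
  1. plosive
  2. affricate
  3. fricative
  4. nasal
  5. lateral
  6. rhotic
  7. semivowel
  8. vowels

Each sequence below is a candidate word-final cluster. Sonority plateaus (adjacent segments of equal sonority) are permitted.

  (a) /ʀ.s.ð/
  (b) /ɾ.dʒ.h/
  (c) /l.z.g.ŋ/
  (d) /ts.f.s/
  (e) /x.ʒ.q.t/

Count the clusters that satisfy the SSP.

2

(a) sonority 6-3-3: well-formed.
(b) sonority 6-2-3: ill-formed.
(c) sonority 5-3-1-4: ill-formed.
(d) sonority 2-3-3: ill-formed.
(e) sonority 3-3-1-1: well-formed.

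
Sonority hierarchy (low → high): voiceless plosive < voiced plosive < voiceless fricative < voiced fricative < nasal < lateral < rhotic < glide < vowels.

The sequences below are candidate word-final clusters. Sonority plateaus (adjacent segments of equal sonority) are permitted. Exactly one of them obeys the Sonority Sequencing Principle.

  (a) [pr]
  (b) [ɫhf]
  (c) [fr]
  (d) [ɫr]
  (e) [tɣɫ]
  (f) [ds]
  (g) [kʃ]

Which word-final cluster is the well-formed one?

b

(a) 1-7 → violates
(b) 6-3-3 → obeys
(c) 3-7 → violates
(d) 6-7 → violates
(e) 1-4-6 → violates
(f) 2-3 → violates
(g) 1-3 → violates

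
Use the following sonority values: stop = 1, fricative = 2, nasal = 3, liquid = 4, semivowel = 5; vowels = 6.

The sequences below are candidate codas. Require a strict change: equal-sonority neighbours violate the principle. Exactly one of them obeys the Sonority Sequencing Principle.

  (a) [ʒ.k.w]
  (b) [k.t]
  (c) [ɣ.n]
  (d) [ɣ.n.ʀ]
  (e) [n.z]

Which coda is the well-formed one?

(a) sonority 2-1-5: ill-formed.
(b) sonority 1-1: ill-formed.
(c) sonority 2-3: ill-formed.
(d) sonority 2-3-4: ill-formed.
(e) sonority 3-2: well-formed.

e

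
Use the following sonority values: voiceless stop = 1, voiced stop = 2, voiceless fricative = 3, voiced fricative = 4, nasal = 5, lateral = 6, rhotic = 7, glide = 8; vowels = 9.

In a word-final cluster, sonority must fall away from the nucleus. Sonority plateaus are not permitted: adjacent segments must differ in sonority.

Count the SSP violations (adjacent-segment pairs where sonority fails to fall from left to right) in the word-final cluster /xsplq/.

2

/x/ is a voiceless fricative (sonority 3).
/s/ is a voiceless fricative (sonority 3).
/p/ is a voiceless stop (sonority 1).
/l/ is a lateral (sonority 6).
/q/ is a voiceless stop (sonority 1).
/x/→/s/: 3→3 (plateau) — violation.
/s/→/p/: 3→1 (falls) — ok.
/p/→/l/: 1→6 (does not fall) — violation.
/l/→/q/: 6→1 (falls) — ok.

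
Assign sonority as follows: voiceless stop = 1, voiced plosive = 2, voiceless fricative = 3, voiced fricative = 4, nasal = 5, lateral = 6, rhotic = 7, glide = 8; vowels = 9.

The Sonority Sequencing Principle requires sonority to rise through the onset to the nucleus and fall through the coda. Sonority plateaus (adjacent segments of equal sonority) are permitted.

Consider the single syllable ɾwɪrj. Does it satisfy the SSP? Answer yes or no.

no

Onset: /ɾ/ is a rhotic (sonority 7), /w/ is a glide (sonority 8); then the nucleus /ɪ/ (sonority 9).
Onset profile 7-8-9 — rises to the nucleus.
Coda: /r/ is a rhotic (sonority 7), /j/ is a glide (sonority 8).
Coda profile 9-7-8 — does not fall throughout.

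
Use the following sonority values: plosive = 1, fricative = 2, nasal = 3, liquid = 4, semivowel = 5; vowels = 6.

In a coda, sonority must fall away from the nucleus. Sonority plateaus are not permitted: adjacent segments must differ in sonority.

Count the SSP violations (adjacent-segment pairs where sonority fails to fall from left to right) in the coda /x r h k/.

1

/x/: fricative = 2.
/r/: liquid = 4.
/h/: fricative = 2.
/k/: plosive = 1.
/x/→/r/: 2→4 (does not fall) — violation.
/r/→/h/: 4→2 (falls) — ok.
/h/→/k/: 2→1 (falls) — ok.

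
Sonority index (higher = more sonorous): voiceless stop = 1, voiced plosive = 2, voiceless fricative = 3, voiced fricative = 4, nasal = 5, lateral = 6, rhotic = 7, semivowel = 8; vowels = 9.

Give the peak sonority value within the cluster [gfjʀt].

8

/g/: voiced plosive = 2.
/f/: voiceless fricative = 3.
/j/: semivowel = 8.
/ʀ/: rhotic = 7.
/t/: voiceless stop = 1.
The maximum is 8.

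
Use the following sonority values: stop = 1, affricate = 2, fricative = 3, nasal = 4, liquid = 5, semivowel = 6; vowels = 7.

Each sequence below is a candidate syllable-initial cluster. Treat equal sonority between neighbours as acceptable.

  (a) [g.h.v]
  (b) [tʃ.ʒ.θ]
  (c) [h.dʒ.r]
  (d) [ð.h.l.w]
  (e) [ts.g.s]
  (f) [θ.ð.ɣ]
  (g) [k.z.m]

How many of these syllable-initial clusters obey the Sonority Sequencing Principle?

5

(a) sonority 1-3-3: well-formed.
(b) sonority 2-3-3: well-formed.
(c) sonority 3-2-5: ill-formed.
(d) sonority 3-3-5-6: well-formed.
(e) sonority 2-1-3: ill-formed.
(f) sonority 3-3-3: well-formed.
(g) sonority 1-3-4: well-formed.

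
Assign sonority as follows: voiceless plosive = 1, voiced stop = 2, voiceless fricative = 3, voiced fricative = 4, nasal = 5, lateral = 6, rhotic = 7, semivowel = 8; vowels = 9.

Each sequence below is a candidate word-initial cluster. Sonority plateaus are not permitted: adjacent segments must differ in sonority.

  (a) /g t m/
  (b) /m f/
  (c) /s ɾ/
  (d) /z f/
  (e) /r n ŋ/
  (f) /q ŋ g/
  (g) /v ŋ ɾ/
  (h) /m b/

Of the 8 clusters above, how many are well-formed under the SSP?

2

(a) /g t m/: profile 2-1-5 — violates.
(b) /m f/: profile 5-3 — violates.
(c) /s ɾ/: profile 3-7 — obeys.
(d) /z f/: profile 4-3 — violates.
(e) /r n ŋ/: profile 7-5-5 — violates.
(f) /q ŋ g/: profile 1-5-2 — violates.
(g) /v ŋ ɾ/: profile 4-5-7 — obeys.
(h) /m b/: profile 5-2 — violates.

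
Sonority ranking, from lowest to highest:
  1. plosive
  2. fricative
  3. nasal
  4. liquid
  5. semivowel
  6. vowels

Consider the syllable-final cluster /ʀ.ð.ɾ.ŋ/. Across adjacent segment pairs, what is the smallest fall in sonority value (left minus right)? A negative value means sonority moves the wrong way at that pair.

/ʀ/ — liquid, sonority 4.
/ð/ — fricative, sonority 2.
/ɾ/ — liquid, sonority 4.
/ŋ/ — nasal, sonority 3.
/ʀ/→/ð/: change +2.
/ð/→/ɾ/: change -2.
/ɾ/→/ŋ/: change +1.
Minimum = -2.

-2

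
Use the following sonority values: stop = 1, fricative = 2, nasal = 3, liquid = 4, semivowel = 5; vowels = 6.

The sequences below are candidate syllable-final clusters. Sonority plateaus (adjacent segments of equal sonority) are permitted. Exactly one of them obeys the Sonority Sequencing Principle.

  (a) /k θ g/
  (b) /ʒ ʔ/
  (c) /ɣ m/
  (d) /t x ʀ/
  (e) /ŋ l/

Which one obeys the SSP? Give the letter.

b

(a) sonority 1-2-1: ill-formed.
(b) sonority 2-1: well-formed.
(c) sonority 2-3: ill-formed.
(d) sonority 1-2-4: ill-formed.
(e) sonority 3-4: ill-formed.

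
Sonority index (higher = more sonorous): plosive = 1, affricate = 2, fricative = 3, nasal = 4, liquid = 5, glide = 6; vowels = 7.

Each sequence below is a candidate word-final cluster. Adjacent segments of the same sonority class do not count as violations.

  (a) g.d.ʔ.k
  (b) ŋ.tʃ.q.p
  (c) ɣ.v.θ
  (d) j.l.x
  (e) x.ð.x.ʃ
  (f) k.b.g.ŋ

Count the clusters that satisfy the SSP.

5

(a) g.d.ʔ.k: profile 1-1-1-1 — obeys.
(b) ŋ.tʃ.q.p: profile 4-2-1-1 — obeys.
(c) ɣ.v.θ: profile 3-3-3 — obeys.
(d) j.l.x: profile 6-5-3 — obeys.
(e) x.ð.x.ʃ: profile 3-3-3-3 — obeys.
(f) k.b.g.ŋ: profile 1-1-1-4 — violates.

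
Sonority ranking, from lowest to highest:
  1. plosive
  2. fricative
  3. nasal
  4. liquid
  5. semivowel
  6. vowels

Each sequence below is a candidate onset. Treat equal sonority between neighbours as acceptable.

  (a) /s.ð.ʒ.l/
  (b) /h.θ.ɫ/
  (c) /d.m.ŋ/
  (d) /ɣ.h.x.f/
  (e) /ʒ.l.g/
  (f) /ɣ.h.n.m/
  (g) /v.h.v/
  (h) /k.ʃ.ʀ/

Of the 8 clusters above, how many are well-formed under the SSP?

7

(a) 2-2-2-4 → obeys
(b) 2-2-4 → obeys
(c) 1-3-3 → obeys
(d) 2-2-2-2 → obeys
(e) 2-4-1 → violates
(f) 2-2-3-3 → obeys
(g) 2-2-2 → obeys
(h) 1-2-4 → obeys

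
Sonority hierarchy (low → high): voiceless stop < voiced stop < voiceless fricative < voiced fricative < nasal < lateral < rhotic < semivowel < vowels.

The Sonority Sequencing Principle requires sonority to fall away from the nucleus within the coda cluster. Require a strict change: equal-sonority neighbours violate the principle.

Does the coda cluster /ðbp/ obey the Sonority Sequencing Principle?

/ð/ — voiced fricative, sonority 4.
/b/ — voiced stop, sonority 2.
/p/ — voiceless stop, sonority 1.
The profile 4-2-1 strictly falls, so the coda cluster satisfies the SSP.

yes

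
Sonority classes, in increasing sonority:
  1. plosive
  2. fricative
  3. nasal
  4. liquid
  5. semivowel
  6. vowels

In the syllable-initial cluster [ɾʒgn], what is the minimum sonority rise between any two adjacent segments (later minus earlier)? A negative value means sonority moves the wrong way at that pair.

/ɾ/ — liquid, sonority 4.
/ʒ/ — fricative, sonority 2.
/g/ — plosive, sonority 1.
/n/ — nasal, sonority 3.
/ɾ/→/ʒ/: change -2.
/ʒ/→/g/: change -1.
/g/→/n/: change +2.
Minimum = -2.

-2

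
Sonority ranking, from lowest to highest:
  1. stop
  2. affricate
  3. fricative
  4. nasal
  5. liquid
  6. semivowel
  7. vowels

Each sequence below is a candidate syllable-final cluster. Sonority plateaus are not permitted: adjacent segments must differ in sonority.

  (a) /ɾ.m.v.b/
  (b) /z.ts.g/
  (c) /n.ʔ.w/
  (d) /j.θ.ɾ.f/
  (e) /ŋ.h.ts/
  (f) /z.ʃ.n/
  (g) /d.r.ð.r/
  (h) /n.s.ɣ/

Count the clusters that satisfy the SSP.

(a) sonority 5-4-3-1: well-formed.
(b) sonority 3-2-1: well-formed.
(c) sonority 4-1-6: ill-formed.
(d) sonority 6-3-5-3: ill-formed.
(e) sonority 4-3-2: well-formed.
(f) sonority 3-3-4: ill-formed.
(g) sonority 1-5-3-5: ill-formed.
(h) sonority 4-3-3: ill-formed.

3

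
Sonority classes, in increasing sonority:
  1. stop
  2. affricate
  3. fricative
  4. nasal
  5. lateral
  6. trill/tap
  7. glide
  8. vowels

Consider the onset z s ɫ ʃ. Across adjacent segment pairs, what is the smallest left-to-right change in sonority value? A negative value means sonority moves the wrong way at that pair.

/z/: fricative = 3.
/s/: fricative = 3.
/ɫ/: lateral = 5.
/ʃ/: fricative = 3.
/z/→/s/: change +0.
/s/→/ɫ/: change +2.
/ɫ/→/ʃ/: change -2.
Minimum = -2.

-2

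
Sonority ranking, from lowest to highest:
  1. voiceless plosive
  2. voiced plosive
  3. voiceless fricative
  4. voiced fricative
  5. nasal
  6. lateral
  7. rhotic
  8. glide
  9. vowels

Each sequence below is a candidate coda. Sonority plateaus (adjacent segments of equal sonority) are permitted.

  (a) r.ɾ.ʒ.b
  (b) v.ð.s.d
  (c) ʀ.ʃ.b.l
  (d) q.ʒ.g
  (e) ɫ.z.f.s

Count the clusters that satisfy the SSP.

3

(a) r.ɾ.ʒ.b: profile 7-7-4-2 — obeys.
(b) v.ð.s.d: profile 4-4-3-2 — obeys.
(c) ʀ.ʃ.b.l: profile 7-3-2-6 — violates.
(d) q.ʒ.g: profile 1-4-2 — violates.
(e) ɫ.z.f.s: profile 6-4-3-3 — obeys.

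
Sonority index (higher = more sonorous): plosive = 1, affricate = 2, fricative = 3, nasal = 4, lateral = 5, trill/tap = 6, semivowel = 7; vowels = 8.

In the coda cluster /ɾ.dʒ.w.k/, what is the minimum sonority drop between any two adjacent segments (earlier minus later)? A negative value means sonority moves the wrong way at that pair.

-5

/ɾ/ — trill/tap, sonority 6.
/dʒ/ — affricate, sonority 2.
/w/ — semivowel, sonority 7.
/k/ — plosive, sonority 1.
/ɾ/→/dʒ/: change +4.
/dʒ/→/w/: change -5.
/w/→/k/: change +6.
Minimum = -5.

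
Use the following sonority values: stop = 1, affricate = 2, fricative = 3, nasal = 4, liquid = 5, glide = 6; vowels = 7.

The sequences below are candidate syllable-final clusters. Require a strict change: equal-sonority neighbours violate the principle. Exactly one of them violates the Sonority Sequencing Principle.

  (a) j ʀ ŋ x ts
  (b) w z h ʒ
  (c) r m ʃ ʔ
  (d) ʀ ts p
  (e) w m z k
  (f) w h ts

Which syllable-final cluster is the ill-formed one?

(a) sonority 6-5-4-3-2: well-formed.
(b) sonority 6-3-3-3: ill-formed.
(c) sonority 5-4-3-1: well-formed.
(d) sonority 5-2-1: well-formed.
(e) sonority 6-4-3-1: well-formed.
(f) sonority 6-3-2: well-formed.

b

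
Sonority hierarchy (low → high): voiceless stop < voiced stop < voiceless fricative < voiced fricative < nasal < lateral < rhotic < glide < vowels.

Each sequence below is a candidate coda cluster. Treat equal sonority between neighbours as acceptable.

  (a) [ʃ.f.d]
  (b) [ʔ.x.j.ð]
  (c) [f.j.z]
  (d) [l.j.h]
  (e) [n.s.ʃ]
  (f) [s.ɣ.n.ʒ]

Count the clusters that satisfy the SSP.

(a) sonority 3-3-2: well-formed.
(b) sonority 1-3-8-4: ill-formed.
(c) sonority 3-8-4: ill-formed.
(d) sonority 6-8-3: ill-formed.
(e) sonority 5-3-3: well-formed.
(f) sonority 3-4-5-4: ill-formed.

2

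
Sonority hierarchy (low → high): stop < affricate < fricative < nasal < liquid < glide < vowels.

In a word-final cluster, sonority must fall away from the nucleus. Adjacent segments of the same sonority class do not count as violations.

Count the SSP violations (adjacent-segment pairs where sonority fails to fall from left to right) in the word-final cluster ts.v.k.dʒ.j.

/ts/: affricate = 2.
/v/: fricative = 3.
/k/: stop = 1.
/dʒ/: affricate = 2.
/j/: glide = 6.
/ts/→/v/: 2→3 (does not fall) — violation.
/v/→/k/: 3→1 (falls) — ok.
/k/→/dʒ/: 1→2 (does not fall) — violation.
/dʒ/→/j/: 2→6 (does not fall) — violation.

3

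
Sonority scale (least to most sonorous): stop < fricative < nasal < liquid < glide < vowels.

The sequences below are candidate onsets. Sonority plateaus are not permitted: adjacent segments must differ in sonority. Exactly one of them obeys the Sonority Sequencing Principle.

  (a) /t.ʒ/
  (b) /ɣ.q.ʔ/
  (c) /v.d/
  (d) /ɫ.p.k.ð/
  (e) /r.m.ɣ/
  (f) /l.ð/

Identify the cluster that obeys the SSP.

a

(a) /t.ʒ/: profile 1-2 — obeys.
(b) /ɣ.q.ʔ/: profile 2-1-1 — violates.
(c) /v.d/: profile 2-1 — violates.
(d) /ɫ.p.k.ð/: profile 4-1-1-2 — violates.
(e) /r.m.ɣ/: profile 4-3-2 — violates.
(f) /l.ð/: profile 4-2 — violates.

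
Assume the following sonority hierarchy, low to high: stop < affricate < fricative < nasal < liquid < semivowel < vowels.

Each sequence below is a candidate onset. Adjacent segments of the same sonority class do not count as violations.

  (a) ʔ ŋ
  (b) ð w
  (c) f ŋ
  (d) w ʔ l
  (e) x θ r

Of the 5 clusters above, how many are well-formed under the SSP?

4

(a) sonority 1-4: well-formed.
(b) sonority 3-6: well-formed.
(c) sonority 3-4: well-formed.
(d) sonority 6-1-5: ill-formed.
(e) sonority 3-3-5: well-formed.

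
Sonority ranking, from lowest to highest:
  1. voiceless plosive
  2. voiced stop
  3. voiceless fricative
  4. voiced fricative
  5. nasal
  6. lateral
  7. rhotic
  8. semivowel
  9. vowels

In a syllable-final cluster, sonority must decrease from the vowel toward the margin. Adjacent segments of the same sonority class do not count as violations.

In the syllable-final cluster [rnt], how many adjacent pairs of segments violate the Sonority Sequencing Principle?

0

/r/ is a rhotic (sonority 7).
/n/ is a nasal (sonority 5).
/t/ is a voiceless plosive (sonority 1).
/r/→/n/: 7→5 (falls) — ok.
/n/→/t/: 5→1 (falls) — ok.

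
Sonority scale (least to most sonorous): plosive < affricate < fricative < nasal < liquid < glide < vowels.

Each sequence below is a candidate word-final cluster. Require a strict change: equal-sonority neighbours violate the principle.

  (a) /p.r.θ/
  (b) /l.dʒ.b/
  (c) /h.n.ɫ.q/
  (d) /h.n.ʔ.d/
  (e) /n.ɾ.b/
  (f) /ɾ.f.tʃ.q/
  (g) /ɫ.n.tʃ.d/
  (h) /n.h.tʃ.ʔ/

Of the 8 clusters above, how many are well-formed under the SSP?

4

(a) /p.r.θ/: profile 1-5-3 — violates.
(b) /l.dʒ.b/: profile 5-2-1 — obeys.
(c) /h.n.ɫ.q/: profile 3-4-5-1 — violates.
(d) /h.n.ʔ.d/: profile 3-4-1-1 — violates.
(e) /n.ɾ.b/: profile 4-5-1 — violates.
(f) /ɾ.f.tʃ.q/: profile 5-3-2-1 — obeys.
(g) /ɫ.n.tʃ.d/: profile 5-4-2-1 — obeys.
(h) /n.h.tʃ.ʔ/: profile 4-3-2-1 — obeys.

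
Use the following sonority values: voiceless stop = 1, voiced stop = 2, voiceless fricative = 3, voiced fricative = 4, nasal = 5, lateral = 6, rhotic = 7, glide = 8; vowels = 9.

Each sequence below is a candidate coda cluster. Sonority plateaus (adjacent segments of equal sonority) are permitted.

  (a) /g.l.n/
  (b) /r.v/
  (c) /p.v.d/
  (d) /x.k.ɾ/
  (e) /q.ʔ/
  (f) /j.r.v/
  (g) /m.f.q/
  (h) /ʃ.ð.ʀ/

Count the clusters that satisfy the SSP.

(a) sonority 2-6-5: ill-formed.
(b) sonority 7-4: well-formed.
(c) sonority 1-4-2: ill-formed.
(d) sonority 3-1-7: ill-formed.
(e) sonority 1-1: well-formed.
(f) sonority 8-7-4: well-formed.
(g) sonority 5-3-1: well-formed.
(h) sonority 3-4-7: ill-formed.

4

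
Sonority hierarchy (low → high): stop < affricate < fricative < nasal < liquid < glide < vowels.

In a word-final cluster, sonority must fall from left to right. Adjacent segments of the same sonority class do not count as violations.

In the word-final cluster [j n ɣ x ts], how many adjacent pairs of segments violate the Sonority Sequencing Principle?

/j/ is a glide (sonority 6).
/n/ is a nasal (sonority 4).
/ɣ/ is a fricative (sonority 3).
/x/ is a fricative (sonority 3).
/ts/ is an affricate (sonority 2).
/j/→/n/: 6→4 (falls) — ok.
/n/→/ɣ/: 4→3 (falls) — ok.
/ɣ/→/x/: 3→3 (plateau, allowed) — ok.
/x/→/ts/: 3→2 (falls) — ok.

0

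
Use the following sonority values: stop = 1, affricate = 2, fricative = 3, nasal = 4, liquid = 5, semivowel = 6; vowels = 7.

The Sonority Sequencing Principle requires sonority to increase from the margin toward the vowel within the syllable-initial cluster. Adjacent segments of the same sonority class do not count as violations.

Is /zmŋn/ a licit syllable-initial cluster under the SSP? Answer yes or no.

yes

/z/ is a fricative (sonority 3).
/m/ is a nasal (sonority 4).
/ŋ/ is a nasal (sonority 4).
/n/ is a nasal (sonority 4).
The profile 3-4-4-4 is non-decreasing (plateaus allowed), so the syllable-initial cluster satisfies the SSP.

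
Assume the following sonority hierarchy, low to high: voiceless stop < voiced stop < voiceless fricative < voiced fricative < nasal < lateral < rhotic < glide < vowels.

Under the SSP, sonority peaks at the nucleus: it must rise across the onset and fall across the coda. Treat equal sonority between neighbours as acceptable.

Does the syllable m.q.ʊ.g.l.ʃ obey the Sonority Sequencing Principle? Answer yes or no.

Onset: /m/ is a nasal (sonority 5), /q/ is a voiceless stop (sonority 1); then the nucleus /ʊ/ (sonority 9).
Onset profile 5-1-9 — does not rise throughout.
Coda: /g/ is a voiced stop (sonority 2), /l/ is a lateral (sonority 6), /ʃ/ is a voiceless fricative (sonority 3).
Coda profile 9-2-6-3 — does not fall throughout.

no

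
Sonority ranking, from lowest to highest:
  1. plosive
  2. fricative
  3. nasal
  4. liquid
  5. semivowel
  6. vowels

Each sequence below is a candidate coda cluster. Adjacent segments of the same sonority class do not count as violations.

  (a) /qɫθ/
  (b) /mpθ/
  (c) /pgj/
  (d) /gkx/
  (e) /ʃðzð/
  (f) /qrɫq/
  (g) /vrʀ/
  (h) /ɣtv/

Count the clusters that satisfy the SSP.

(a) /qɫθ/: profile 1-4-2 — violates.
(b) /mpθ/: profile 3-1-2 — violates.
(c) /pgj/: profile 1-1-5 — violates.
(d) /gkx/: profile 1-1-2 — violates.
(e) /ʃðzð/: profile 2-2-2-2 — obeys.
(f) /qrɫq/: profile 1-4-4-1 — violates.
(g) /vrʀ/: profile 2-4-4 — violates.
(h) /ɣtv/: profile 2-1-2 — violates.

1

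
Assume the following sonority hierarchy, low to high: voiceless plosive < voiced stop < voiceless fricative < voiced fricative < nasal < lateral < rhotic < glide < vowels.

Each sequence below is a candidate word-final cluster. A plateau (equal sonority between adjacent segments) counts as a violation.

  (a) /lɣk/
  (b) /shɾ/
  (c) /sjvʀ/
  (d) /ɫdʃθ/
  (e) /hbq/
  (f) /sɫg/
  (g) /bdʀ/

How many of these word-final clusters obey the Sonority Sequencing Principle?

(a) 6-4-1 → obeys
(b) 3-3-7 → violates
(c) 3-8-4-7 → violates
(d) 6-2-3-3 → violates
(e) 3-2-1 → obeys
(f) 3-6-2 → violates
(g) 2-2-7 → violates

2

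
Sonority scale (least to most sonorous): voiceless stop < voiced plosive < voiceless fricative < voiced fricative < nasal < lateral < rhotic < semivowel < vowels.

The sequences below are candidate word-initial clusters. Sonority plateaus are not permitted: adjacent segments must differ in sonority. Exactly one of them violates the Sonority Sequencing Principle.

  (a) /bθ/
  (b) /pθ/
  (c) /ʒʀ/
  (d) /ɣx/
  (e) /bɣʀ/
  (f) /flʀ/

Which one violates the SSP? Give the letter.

(a) /bθ/: profile 2-3 — obeys.
(b) /pθ/: profile 1-3 — obeys.
(c) /ʒʀ/: profile 4-7 — obeys.
(d) /ɣx/: profile 4-3 — violates.
(e) /bɣʀ/: profile 2-4-7 — obeys.
(f) /flʀ/: profile 3-6-7 — obeys.

d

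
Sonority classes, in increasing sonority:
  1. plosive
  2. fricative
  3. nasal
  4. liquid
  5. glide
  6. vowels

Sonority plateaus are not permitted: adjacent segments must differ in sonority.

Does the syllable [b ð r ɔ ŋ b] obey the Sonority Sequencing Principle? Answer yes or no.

yes

Onset: /b/ is a plosive (sonority 1), /ð/ is a fricative (sonority 2), /r/ is a liquid (sonority 4); then the nucleus /ɔ/ (sonority 6).
Onset profile 1-2-4-6 — rises to the nucleus.
Coda: /ŋ/ is a nasal (sonority 3), /b/ is a plosive (sonority 1).
Coda profile 6-3-1 — falls from the nucleus.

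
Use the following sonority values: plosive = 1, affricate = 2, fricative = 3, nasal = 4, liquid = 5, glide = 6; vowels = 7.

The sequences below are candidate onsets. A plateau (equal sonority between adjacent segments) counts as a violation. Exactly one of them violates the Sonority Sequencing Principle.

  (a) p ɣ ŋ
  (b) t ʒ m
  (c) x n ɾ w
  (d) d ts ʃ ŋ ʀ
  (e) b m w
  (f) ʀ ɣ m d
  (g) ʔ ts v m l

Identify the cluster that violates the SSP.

(a) p ɣ ŋ: profile 1-3-4 — obeys.
(b) t ʒ m: profile 1-3-4 — obeys.
(c) x n ɾ w: profile 3-4-5-6 — obeys.
(d) d ts ʃ ŋ ʀ: profile 1-2-3-4-5 — obeys.
(e) b m w: profile 1-4-6 — obeys.
(f) ʀ ɣ m d: profile 5-3-4-1 — violates.
(g) ʔ ts v m l: profile 1-2-3-4-5 — obeys.

f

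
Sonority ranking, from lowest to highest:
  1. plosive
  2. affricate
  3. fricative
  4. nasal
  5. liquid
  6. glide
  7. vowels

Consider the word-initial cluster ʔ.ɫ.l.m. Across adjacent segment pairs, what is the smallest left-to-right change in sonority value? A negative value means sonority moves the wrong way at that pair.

/ʔ/: plosive = 1.
/ɫ/: liquid = 5.
/l/: liquid = 5.
/m/: nasal = 4.
/ʔ/→/ɫ/: change +4.
/ɫ/→/l/: change +0.
/l/→/m/: change -1.
Minimum = -1.

-1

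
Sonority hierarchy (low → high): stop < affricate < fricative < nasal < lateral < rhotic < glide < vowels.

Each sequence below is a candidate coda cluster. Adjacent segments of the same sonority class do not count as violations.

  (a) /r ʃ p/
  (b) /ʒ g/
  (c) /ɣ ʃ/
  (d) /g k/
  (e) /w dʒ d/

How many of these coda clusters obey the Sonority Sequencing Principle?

5

(a) /r ʃ p/: profile 6-3-1 — obeys.
(b) /ʒ g/: profile 3-1 — obeys.
(c) /ɣ ʃ/: profile 3-3 — obeys.
(d) /g k/: profile 1-1 — obeys.
(e) /w dʒ d/: profile 7-2-1 — obeys.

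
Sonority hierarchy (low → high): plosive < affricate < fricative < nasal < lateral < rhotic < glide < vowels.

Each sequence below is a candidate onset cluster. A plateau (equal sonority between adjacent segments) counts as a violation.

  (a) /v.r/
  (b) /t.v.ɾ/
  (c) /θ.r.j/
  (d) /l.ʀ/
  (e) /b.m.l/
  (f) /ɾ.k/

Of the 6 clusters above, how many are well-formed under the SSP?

(a) sonority 3-6: well-formed.
(b) sonority 1-3-6: well-formed.
(c) sonority 3-6-7: well-formed.
(d) sonority 5-6: well-formed.
(e) sonority 1-4-5: well-formed.
(f) sonority 6-1: ill-formed.

5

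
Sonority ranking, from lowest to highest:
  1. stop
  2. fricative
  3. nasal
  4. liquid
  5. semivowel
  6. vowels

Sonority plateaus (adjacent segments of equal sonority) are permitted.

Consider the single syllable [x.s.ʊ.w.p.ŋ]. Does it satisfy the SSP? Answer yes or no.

Onset: /x/ is a fricative (sonority 2), /s/ is a fricative (sonority 2); then the nucleus /ʊ/ (sonority 6).
Onset profile 2-2-6 — rises to the nucleus.
Coda: /w/ is a semivowel (sonority 5), /p/ is a stop (sonority 1), /ŋ/ is a nasal (sonority 3).
Coda profile 6-5-1-3 — does not fall throughout.

no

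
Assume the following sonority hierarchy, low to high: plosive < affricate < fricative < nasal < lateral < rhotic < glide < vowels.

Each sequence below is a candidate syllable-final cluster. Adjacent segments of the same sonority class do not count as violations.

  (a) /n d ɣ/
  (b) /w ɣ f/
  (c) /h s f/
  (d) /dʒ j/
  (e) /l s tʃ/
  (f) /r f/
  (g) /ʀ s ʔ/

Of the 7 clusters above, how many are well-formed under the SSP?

5

(a) /n d ɣ/: profile 4-1-3 — violates.
(b) /w ɣ f/: profile 7-3-3 — obeys.
(c) /h s f/: profile 3-3-3 — obeys.
(d) /dʒ j/: profile 2-7 — violates.
(e) /l s tʃ/: profile 5-3-2 — obeys.
(f) /r f/: profile 6-3 — obeys.
(g) /ʀ s ʔ/: profile 6-3-1 — obeys.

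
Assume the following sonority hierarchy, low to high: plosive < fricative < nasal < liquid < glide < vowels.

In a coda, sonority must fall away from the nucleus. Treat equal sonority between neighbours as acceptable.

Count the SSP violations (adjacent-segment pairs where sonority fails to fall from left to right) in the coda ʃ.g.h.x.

1

/ʃ/ is a fricative (sonority 2).
/g/ is a plosive (sonority 1).
/h/ is a fricative (sonority 2).
/x/ is a fricative (sonority 2).
/ʃ/→/g/: 2→1 (falls) — ok.
/g/→/h/: 1→2 (does not fall) — violation.
/h/→/x/: 2→2 (plateau, allowed) — ok.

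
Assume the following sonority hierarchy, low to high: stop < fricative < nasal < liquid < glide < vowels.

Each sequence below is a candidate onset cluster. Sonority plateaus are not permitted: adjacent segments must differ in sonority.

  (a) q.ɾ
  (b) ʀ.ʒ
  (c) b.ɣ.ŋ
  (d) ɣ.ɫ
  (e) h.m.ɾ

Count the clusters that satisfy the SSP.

4

(a) 1-4 → obeys
(b) 4-2 → violates
(c) 1-2-3 → obeys
(d) 2-4 → obeys
(e) 2-3-4 → obeys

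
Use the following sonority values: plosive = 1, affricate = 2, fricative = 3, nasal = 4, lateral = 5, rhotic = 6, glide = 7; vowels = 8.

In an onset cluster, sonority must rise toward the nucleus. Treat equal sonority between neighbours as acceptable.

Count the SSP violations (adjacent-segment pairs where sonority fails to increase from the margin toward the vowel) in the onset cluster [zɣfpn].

/z/: fricative = 3.
/ɣ/: fricative = 3.
/f/: fricative = 3.
/p/: plosive = 1.
/n/: nasal = 4.
/z/→/ɣ/: 3→3 (plateau, allowed) — ok.
/ɣ/→/f/: 3→3 (plateau, allowed) — ok.
/f/→/p/: 3→1 (does not rise) — violation.
/p/→/n/: 1→4 (rises) — ok.

1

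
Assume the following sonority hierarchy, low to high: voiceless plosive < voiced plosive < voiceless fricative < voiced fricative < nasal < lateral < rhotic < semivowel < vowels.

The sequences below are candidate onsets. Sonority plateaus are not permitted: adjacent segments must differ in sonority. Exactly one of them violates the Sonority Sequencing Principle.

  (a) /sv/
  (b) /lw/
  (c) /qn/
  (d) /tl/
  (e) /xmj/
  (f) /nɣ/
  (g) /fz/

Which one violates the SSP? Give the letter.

f

(a) /sv/: profile 3-4 — obeys.
(b) /lw/: profile 6-8 — obeys.
(c) /qn/: profile 1-5 — obeys.
(d) /tl/: profile 1-6 — obeys.
(e) /xmj/: profile 3-5-8 — obeys.
(f) /nɣ/: profile 5-4 — violates.
(g) /fz/: profile 3-4 — obeys.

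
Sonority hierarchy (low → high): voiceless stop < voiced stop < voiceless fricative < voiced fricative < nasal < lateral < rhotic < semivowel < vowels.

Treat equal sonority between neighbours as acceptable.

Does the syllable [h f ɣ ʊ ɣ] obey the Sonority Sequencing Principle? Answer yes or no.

Onset: /h/ is a voiceless fricative (sonority 3), /f/ is a voiceless fricative (sonority 3), /ɣ/ is a voiced fricative (sonority 4); then the nucleus /ʊ/ (sonority 9).
Onset profile 3-3-4-9 — rises to the nucleus.
Coda: /ɣ/ is a voiced fricative (sonority 4).
Coda profile 9-4 — falls from the nucleus.

yes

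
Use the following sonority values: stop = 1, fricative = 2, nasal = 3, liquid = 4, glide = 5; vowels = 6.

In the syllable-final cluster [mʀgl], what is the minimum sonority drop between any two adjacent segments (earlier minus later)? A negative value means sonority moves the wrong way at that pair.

/m/ — nasal, sonority 3.
/ʀ/ — liquid, sonority 4.
/g/ — stop, sonority 1.
/l/ — liquid, sonority 4.
/m/→/ʀ/: change -1.
/ʀ/→/g/: change +3.
/g/→/l/: change -3.
Minimum = -3.

-3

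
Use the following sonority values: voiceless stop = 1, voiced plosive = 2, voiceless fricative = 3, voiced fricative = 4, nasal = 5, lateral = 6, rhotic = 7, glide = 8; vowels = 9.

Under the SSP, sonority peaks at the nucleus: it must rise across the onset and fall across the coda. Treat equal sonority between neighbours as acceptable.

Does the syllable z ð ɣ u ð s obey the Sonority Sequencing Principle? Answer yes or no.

Onset: /z/ is a voiced fricative (sonority 4), /ð/ is a voiced fricative (sonority 4), /ɣ/ is a voiced fricative (sonority 4); then the nucleus /u/ (sonority 9).
Onset profile 4-4-4-9 — rises to the nucleus.
Coda: /ð/ is a voiced fricative (sonority 4), /s/ is a voiceless fricative (sonority 3).
Coda profile 9-4-3 — falls from the nucleus.

yes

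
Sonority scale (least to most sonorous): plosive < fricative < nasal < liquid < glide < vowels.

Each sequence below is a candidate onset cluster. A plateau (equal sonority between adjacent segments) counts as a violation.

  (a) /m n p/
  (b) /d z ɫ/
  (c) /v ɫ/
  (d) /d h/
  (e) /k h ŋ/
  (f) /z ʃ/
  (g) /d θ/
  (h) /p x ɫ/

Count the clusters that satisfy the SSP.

(a) 3-3-1 → violates
(b) 1-2-4 → obeys
(c) 2-4 → obeys
(d) 1-2 → obeys
(e) 1-2-3 → obeys
(f) 2-2 → violates
(g) 1-2 → obeys
(h) 1-2-4 → obeys

6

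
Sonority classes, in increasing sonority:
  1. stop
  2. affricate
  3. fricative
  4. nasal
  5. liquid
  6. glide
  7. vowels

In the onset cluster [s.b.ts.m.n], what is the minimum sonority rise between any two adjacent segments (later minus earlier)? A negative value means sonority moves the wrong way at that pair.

/s/ is a fricative (sonority 3).
/b/ is a stop (sonority 1).
/ts/ is an affricate (sonority 2).
/m/ is a nasal (sonority 4).
/n/ is a nasal (sonority 4).
/s/→/b/: change -2.
/b/→/ts/: change +1.
/ts/→/m/: change +2.
/m/→/n/: change +0.
Minimum = -2.

-2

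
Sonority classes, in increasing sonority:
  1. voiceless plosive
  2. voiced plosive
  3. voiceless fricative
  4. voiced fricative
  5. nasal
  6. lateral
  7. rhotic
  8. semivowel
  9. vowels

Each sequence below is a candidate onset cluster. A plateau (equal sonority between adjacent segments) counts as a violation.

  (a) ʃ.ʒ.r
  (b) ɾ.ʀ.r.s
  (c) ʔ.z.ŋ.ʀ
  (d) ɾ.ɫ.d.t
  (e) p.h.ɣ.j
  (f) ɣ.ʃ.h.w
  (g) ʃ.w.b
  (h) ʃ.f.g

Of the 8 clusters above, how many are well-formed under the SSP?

(a) sonority 3-4-7: well-formed.
(b) sonority 7-7-7-3: ill-formed.
(c) sonority 1-4-5-7: well-formed.
(d) sonority 7-6-2-1: ill-formed.
(e) sonority 1-3-4-8: well-formed.
(f) sonority 4-3-3-8: ill-formed.
(g) sonority 3-8-2: ill-formed.
(h) sonority 3-3-2: ill-formed.

3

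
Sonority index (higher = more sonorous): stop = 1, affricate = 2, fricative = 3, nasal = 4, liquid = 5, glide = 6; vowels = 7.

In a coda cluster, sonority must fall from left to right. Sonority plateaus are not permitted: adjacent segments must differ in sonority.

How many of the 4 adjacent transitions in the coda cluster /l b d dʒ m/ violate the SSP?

/l/ is a liquid (sonority 5).
/b/ is a stop (sonority 1).
/d/ is a stop (sonority 1).
/dʒ/ is an affricate (sonority 2).
/m/ is a nasal (sonority 4).
/l/→/b/: 5→1 (falls) — ok.
/b/→/d/: 1→1 (plateau) — violation.
/d/→/dʒ/: 1→2 (does not fall) — violation.
/dʒ/→/m/: 2→4 (does not fall) — violation.

3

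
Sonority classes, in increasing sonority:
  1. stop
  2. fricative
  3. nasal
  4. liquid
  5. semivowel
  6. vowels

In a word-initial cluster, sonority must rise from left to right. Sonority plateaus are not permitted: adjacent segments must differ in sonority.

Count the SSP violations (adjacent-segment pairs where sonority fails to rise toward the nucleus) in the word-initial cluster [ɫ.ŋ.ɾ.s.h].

/ɫ/ is a liquid (sonority 4).
/ŋ/ is a nasal (sonority 3).
/ɾ/ is a liquid (sonority 4).
/s/ is a fricative (sonority 2).
/h/ is a fricative (sonority 2).
/ɫ/→/ŋ/: 4→3 (does not rise) — violation.
/ŋ/→/ɾ/: 3→4 (rises) — ok.
/ɾ/→/s/: 4→2 (does not rise) — violation.
/s/→/h/: 2→2 (plateau) — violation.

3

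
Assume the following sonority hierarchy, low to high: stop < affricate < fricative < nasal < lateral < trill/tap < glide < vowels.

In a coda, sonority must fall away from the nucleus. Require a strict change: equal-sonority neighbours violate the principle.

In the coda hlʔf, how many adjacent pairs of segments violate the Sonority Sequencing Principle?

2

/h/ is a fricative (sonority 3).
/l/ is a lateral (sonority 5).
/ʔ/ is a stop (sonority 1).
/f/ is a fricative (sonority 3).
/h/→/l/: 3→5 (does not fall) — violation.
/l/→/ʔ/: 5→1 (falls) — ok.
/ʔ/→/f/: 1→3 (does not fall) — violation.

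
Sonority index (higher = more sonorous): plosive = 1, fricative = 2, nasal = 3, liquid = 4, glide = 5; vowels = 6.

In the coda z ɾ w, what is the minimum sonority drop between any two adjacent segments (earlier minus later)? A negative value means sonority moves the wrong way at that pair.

/z/: fricative = 2.
/ɾ/: liquid = 4.
/w/: glide = 5.
/z/→/ɾ/: change -2.
/ɾ/→/w/: change -1.
Minimum = -2.

-2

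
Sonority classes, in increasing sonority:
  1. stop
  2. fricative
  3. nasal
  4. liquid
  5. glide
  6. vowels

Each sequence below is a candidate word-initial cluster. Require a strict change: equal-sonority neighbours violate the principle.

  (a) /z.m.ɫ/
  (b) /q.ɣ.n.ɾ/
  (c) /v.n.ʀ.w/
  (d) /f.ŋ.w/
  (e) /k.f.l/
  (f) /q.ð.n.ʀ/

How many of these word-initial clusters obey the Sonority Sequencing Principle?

6

(a) 2-3-4 → obeys
(b) 1-2-3-4 → obeys
(c) 2-3-4-5 → obeys
(d) 2-3-5 → obeys
(e) 1-2-4 → obeys
(f) 1-2-3-4 → obeys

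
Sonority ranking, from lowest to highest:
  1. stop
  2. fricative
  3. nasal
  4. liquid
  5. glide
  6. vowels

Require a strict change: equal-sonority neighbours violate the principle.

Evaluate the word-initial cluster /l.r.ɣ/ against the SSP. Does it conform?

no

/l/ is a liquid (sonority 4).
/r/ is a liquid (sonority 4).
/ɣ/ is a fricative (sonority 2).
The profile is 4-4-2. Between /l/ (4) and /r/ (4) sonority does not rise, so the cluster violates the SSP.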